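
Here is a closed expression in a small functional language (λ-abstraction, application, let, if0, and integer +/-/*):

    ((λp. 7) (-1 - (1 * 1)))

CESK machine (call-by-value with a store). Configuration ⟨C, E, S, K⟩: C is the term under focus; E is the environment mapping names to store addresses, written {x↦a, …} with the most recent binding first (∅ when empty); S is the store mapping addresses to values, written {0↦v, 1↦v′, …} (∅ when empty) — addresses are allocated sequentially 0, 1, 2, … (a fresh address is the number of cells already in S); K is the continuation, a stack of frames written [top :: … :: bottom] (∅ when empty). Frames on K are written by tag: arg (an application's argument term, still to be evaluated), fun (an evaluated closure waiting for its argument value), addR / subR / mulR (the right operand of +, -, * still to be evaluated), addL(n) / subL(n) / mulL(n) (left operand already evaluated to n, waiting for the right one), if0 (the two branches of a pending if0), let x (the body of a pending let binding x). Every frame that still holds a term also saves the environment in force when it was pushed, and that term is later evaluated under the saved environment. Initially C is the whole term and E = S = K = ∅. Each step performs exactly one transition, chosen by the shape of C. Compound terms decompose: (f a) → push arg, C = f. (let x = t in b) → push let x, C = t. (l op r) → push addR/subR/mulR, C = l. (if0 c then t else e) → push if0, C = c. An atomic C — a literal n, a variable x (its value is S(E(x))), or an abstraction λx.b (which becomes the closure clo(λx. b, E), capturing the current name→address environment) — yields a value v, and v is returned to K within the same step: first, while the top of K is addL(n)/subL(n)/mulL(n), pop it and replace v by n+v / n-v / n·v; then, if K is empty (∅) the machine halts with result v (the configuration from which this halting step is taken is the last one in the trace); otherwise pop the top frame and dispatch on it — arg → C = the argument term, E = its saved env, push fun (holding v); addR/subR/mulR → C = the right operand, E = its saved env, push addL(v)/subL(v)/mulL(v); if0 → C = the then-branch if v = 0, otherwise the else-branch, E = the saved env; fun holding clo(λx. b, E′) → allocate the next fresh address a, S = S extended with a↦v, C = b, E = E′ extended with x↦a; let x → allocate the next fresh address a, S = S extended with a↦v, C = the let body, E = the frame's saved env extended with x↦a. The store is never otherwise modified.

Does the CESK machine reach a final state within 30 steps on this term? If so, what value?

step 0: [C=((λp. 7) (-1 - (1 * 1))) | E=∅ | S=∅ | K=∅]
step 1: [C=(λp. 7) | E=∅ | S=∅ | K=[arg]]
step 2: [C=(-1 - (1 * 1)) | E=∅ | S=∅ | K=[fun]]
step 3: [C=-1 | E=∅ | S=∅ | K=[subR :: fun]]
step 4: [C=(1 * 1) | E=∅ | S=∅ | K=[subL(-1) :: fun]]
step 5: [C=1 | E=∅ | S=∅ | K=[mulR :: subL(-1) :: fun]]
step 6: [C=1 | E=∅ | S=∅ | K=[mulL(1) :: subL(-1) :: fun]]
step 7: [C=7 | E={p↦0} | S={0↦-2} | K=∅]
→ final value 7

Answer: 7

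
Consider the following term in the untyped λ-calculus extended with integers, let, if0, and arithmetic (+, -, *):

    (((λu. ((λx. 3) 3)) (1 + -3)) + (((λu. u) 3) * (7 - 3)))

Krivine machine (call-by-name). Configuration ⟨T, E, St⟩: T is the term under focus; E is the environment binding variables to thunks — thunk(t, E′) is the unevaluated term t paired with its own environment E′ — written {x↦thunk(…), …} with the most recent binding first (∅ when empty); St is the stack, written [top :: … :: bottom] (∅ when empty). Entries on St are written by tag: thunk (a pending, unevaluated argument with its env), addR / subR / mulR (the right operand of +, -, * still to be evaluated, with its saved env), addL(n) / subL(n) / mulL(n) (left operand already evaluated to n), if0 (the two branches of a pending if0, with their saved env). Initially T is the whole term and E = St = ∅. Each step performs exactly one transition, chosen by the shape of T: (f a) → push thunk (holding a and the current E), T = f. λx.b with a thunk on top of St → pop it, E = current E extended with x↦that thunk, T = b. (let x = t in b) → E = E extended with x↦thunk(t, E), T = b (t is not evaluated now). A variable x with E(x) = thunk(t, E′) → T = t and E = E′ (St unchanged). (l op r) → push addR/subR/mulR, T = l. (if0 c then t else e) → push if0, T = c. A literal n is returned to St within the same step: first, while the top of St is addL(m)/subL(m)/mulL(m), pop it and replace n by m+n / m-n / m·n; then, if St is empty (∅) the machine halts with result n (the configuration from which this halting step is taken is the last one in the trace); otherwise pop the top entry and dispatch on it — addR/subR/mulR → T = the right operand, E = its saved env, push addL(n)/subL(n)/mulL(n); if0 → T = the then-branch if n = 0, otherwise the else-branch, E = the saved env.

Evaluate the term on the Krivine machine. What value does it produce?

Answer: 15

Machine steps:
t=0: [T=(((λu. ((λx. 3) 3)) (1 + -3)) + (((λu. u) 3) * (7 - 3))) | E=∅ | St=∅]
t=1: [T=((λu. ((λx. 3) 3)) (1 + -3)) | E=∅ | St=[addR]]
t=2: [T=(λu. ((λx. 3) 3)) | E=∅ | St=[thunk :: addR]]
t=3: [T=((λx. 3) 3) | E={u↦thunk((1 + -3), ∅)} | St=[addR]]
t=4: [T=(λx. 3) | E={u↦thunk((1 + -3), ∅)} | St=[thunk :: addR]]
t=5: [T=3 | E={x↦thunk(3, {u↦thunk((1 + -3), ∅)}), u↦thunk((1 + -3), ∅)} | St=[addR]]
t=6: [T=(((λu. u) 3) * (7 - 3)) | E=∅ | St=[addL(3)]]
t=7: [T=((λu. u) 3) | E=∅ | St=[mulR :: addL(3)]]
t=8: [T=(λu. u) | E=∅ | St=[thunk :: mulR :: addL(3)]]
t=9: [T=u | E={u↦thunk(3, ∅)} | St=[mulR :: addL(3)]]
t=10: [T=3 | E=∅ | St=[mulR :: addL(3)]]
t=11: [T=(7 - 3) | E=∅ | St=[mulL(3) :: addL(3)]]
t=12: [T=7 | E=∅ | St=[subR :: mulL(3) :: addL(3)]]
t=13: [T=3 | E=∅ | St=[subL(7) :: mulL(3) :: addL(3)]]
→ final value 15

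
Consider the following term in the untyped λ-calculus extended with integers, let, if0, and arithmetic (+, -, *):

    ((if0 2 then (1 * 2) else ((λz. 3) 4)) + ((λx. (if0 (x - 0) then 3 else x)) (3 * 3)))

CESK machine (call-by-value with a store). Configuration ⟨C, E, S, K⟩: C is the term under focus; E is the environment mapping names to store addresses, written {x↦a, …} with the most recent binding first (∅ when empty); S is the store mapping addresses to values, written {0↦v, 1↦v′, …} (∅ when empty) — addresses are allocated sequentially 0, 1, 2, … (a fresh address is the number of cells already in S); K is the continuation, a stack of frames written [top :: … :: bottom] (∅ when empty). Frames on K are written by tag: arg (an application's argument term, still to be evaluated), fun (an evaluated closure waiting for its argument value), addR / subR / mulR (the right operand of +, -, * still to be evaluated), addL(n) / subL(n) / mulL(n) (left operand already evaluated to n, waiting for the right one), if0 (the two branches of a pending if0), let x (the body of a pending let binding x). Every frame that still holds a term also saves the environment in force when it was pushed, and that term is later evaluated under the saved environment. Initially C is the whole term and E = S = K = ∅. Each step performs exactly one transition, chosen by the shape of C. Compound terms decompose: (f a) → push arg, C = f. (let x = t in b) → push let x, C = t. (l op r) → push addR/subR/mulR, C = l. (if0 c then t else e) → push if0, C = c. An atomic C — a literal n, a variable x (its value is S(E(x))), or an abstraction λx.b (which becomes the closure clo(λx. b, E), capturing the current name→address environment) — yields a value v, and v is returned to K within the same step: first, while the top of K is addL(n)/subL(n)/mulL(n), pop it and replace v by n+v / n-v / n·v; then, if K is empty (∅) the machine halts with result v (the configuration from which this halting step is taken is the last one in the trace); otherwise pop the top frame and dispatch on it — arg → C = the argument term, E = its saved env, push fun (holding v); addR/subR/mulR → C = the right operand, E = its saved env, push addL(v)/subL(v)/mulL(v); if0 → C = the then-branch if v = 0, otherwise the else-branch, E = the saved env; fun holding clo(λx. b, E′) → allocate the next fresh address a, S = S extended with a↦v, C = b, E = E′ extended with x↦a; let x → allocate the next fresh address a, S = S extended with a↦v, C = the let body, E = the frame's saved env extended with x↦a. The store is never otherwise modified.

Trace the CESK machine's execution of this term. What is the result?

Answer: 12

Derivation:
t=0: <C=((if0 2 then (1 * 2) else ((λz. 3) 4)) + ((λx. (if0 (x - 0) then 3 else x)) (3 * 3))), E=∅, S=∅, K=∅>
t=1: <C=(if0 2 then (1 * 2) else ((λz. 3) 4)), E=∅, S=∅, K=[addR]>
t=2: <C=2, E=∅, S=∅, K=[if0 :: addR]>
t=3: <C=((λz. 3) 4), E=∅, S=∅, K=[addR]>
t=4: <C=(λz. 3), E=∅, S=∅, K=[arg :: addR]>
t=5: <C=4, E=∅, S=∅, K=[fun :: addR]>
t=6: <C=3, E={z↦0}, S={0↦4}, K=[addR]>
t=7: <C=((λx. (if0 (x - 0) then 3 else x)) (3 * 3)), E=∅, S={0↦4}, K=[addL(3)]>
t=8: <C=(λx. (if0 (x - 0) then 3 else x)), E=∅, S={0↦4}, K=[arg :: addL(3)]>
t=9: <C=(3 * 3), E=∅, S={0↦4}, K=[fun :: addL(3)]>
t=10: <C=3, E=∅, S={0↦4}, K=[mulR :: fun :: addL(3)]>
t=11: <C=3, E=∅, S={0↦4}, K=[mulL(3) :: fun :: addL(3)]>
t=12: <C=(if0 (x - 0) then 3 else x), E={x↦1}, S={0↦4, 1↦9}, K=[addL(3)]>
t=13: <C=(x - 0), E={x↦1}, S={0↦4, 1↦9}, K=[if0 :: addL(3)]>
t=14: <C=x, E={x↦1}, S={0↦4, 1↦9}, K=[subR :: if0 :: addL(3)]>
t=15: <C=0, E={x↦1}, S={0↦4, 1↦9}, K=[subL(9) :: if0 :: addL(3)]>
t=16: <C=x, E={x↦1}, S={0↦4, 1↦9}, K=[addL(3)]>
→ final value 12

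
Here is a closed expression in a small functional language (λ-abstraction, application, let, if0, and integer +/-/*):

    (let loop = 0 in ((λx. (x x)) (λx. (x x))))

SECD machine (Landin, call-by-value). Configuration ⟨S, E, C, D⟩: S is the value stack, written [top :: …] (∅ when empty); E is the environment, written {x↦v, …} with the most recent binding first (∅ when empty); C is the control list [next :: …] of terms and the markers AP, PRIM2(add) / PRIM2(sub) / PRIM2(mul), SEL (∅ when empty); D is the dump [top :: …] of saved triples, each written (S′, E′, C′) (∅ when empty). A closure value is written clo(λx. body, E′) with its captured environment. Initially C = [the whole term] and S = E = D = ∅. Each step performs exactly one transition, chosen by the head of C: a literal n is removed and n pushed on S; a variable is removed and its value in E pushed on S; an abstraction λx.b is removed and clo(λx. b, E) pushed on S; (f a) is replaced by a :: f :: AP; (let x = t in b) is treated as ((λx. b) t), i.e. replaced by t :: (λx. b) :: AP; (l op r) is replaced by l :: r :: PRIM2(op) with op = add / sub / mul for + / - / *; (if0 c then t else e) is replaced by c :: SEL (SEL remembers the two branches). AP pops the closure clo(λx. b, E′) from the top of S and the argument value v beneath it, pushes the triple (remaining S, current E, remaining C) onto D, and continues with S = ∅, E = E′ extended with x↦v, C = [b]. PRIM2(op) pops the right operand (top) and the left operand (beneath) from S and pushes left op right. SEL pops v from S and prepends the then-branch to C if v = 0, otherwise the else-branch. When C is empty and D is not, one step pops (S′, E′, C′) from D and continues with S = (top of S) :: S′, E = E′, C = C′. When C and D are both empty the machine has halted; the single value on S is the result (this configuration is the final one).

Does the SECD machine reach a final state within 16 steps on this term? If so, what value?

[0] [S=∅ | E=∅ | C=[(let loop = 0 in ((λx. (x x)) (λx. (x x))))] | D=∅]
[1] [S=∅ | E=∅ | C=[0 :: (λloop. ((λx. (x x)) (λx. (x x)))) :: AP] | D=∅]
[2] [S=[0] | E=∅ | C=[(λloop. ((λx. (x x)) (λx. (x x)))) :: AP] | D=∅]
[3] [S=[clo(λloop. ((λx. (x x)) (λx. (x x))), ∅) :: 0] | E=∅ | C=[AP] | D=∅]
[4] [S=∅ | E={loop↦0} | C=[((λx. (x x)) (λx. (x x)))] | D=[(∅, ∅, ∅)]]
[5] [S=∅ | E={loop↦0} | C=[(λx. (x x)) :: (λx. (x x)) :: AP] | D=[(∅, ∅, ∅)]]
[6] [S=[clo(λx. (x x), {loop↦0})] | E={loop↦0} | C=[(λx. (x x)) :: AP] | D=[(∅, ∅, ∅)]]
[7] [S=[clo(λx. (x x), {loop↦0}) :: clo(λx. (x x), {loop↦0})] | E={loop↦0} | C=[AP] | D=[(∅, ∅, ∅)]]
[8] [S=∅ | E={x↦clo(λx. (x x), {loop↦0}), loop↦0} | C=[(x x)] | D=[(∅, {loop↦0}, ∅) :: (∅, ∅, ∅)]]
[9] [S=∅ | E={x↦clo(λx. (x x), {loop↦0}), loop↦0} | C=[x :: x :: AP] | D=[(∅, {loop↦0}, ∅) :: (∅, ∅, ∅)]]
[10] [S=[clo(λx. (x x), {loop↦0})] | E={x↦clo(λx. (x x), {loop↦0}), loop↦0} | C=[x :: AP] | D=[(∅, {loop↦0}, ∅) :: (∅, ∅, ∅)]]
[11] [S=[clo(λx. (x x), {loop↦0}) :: clo(λx. (x x), {loop↦0})] | E={x↦clo(λx. (x x), {loop↦0}), loop↦0} | C=[AP] | D=[(∅, {loop↦0}, ∅) :: (∅, ∅, ∅)]]
[12] [S=∅ | E={x↦clo(λx. (x x), {loop↦0}), loop↦0} | C=[(x x)] | D=[(∅, {x↦clo(λx. (x x), {loop↦0}), loop↦0}, ∅) :: (∅, {loop↦0}, ∅) :: (∅, ∅, ∅)]]
[13] [S=∅ | E={x↦clo(λx. (x x), {loop↦0}), loop↦0} | C=[x :: x :: AP] | D=[(∅, {x↦clo(λx. (x x), {loop↦0}), loop↦0}, ∅) :: (∅, {loop↦0}, ∅) :: (∅, ∅, ∅)]]
[14] [S=[clo(λx. (x x), {loop↦0})] | E={x↦clo(λx. (x x), {loop↦0}), loop↦0} | C=[x :: AP] | D=[(∅, {x↦clo(λx. (x x), {loop↦0}), loop↦0}, ∅) :: (∅, {loop↦0}, ∅) :: (∅, ∅, ∅)]]
[15] [S=[clo(λx. (x x), {loop↦0}) :: clo(λx. (x x), {loop↦0})] | E={x↦clo(λx. (x x), {loop↦0}), loop↦0} | C=[AP] | D=[(∅, {x↦clo(λx. (x x), {loop↦0}), loop↦0}, ∅) :: (∅, {loop↦0}, ∅) :: (∅, ∅, ∅)]]
[16] [S=∅ | E={x↦clo(λx. (x x), {loop↦0}), loop↦0} | C=[(x x)] | D=[(∅, {x↦clo(λx. (x x), {loop↦0}), loop↦0}, ∅) :: (∅, {x↦clo(λx. (x x), {loop↦0}), loop↦0}, ∅) :: (∅, {loop↦0}, ∅) :: (∅, ∅, ∅)]]
→ 16 transitions taken and the configuration is still not final: no result within 16 steps

Answer: DIVERGES (no final state within 16 steps)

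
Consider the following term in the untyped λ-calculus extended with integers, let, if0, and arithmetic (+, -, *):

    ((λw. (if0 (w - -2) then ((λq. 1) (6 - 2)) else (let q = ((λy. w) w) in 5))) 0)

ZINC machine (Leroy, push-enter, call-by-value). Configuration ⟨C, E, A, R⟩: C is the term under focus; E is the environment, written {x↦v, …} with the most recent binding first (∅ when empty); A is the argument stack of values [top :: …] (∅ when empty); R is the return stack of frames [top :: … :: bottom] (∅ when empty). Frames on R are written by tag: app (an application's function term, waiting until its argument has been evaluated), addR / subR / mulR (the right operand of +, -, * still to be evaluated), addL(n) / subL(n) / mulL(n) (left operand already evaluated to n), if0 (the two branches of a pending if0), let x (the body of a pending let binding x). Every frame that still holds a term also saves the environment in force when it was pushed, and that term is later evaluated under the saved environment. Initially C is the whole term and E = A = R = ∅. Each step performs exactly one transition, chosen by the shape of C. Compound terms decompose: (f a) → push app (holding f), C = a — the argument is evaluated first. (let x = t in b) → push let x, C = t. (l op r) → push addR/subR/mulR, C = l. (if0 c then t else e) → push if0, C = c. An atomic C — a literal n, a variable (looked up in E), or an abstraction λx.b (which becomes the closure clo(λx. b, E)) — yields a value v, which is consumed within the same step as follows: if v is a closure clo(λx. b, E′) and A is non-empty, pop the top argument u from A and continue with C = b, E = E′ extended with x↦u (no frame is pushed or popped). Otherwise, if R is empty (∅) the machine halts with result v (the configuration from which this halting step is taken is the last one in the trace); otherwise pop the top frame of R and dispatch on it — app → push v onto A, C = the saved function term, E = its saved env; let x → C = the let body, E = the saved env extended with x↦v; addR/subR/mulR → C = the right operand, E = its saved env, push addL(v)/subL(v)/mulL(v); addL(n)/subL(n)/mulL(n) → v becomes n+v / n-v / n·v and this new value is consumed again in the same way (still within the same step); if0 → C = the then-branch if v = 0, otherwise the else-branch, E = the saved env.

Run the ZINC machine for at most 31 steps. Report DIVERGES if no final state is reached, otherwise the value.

0. ⟨C=((λw. (if0 (w - -2) then ((λq. 1) (6 - 2)) else (let q = ((λy. w) w) in 5))) 0); E=∅; A=∅; R=∅⟩
1. ⟨C=0; E=∅; A=∅; R=[app]⟩
2. ⟨C=(λw. (if0 (w - -2) then ((λq. 1) (6 - 2)) else (let q = ((λy. w) w) in 5))); E=∅; A=[0]; R=∅⟩
3. ⟨C=(if0 (w - -2) then ((λq. 1) (6 - 2)) else (let q = ((λy. w) w) in 5)); E={w↦0}; A=∅; R=∅⟩
4. ⟨C=(w - -2); E={w↦0}; A=∅; R=[if0]⟩
5. ⟨C=w; E={w↦0}; A=∅; R=[subR :: if0]⟩
6. ⟨C=-2; E={w↦0}; A=∅; R=[subL(0) :: if0]⟩
7. ⟨C=(let q = ((λy. w) w) in 5); E={w↦0}; A=∅; R=∅⟩
8. ⟨C=((λy. w) w); E={w↦0}; A=∅; R=[let q]⟩
9. ⟨C=w; E={w↦0}; A=∅; R=[app :: let q]⟩
10. ⟨C=(λy. w); E={w↦0}; A=[0]; R=[let q]⟩
11. ⟨C=w; E={y↦0, w↦0}; A=∅; R=[let q]⟩
12. ⟨C=5; E={q↦0, w↦0}; A=∅; R=∅⟩
→ final value 5

Answer: 5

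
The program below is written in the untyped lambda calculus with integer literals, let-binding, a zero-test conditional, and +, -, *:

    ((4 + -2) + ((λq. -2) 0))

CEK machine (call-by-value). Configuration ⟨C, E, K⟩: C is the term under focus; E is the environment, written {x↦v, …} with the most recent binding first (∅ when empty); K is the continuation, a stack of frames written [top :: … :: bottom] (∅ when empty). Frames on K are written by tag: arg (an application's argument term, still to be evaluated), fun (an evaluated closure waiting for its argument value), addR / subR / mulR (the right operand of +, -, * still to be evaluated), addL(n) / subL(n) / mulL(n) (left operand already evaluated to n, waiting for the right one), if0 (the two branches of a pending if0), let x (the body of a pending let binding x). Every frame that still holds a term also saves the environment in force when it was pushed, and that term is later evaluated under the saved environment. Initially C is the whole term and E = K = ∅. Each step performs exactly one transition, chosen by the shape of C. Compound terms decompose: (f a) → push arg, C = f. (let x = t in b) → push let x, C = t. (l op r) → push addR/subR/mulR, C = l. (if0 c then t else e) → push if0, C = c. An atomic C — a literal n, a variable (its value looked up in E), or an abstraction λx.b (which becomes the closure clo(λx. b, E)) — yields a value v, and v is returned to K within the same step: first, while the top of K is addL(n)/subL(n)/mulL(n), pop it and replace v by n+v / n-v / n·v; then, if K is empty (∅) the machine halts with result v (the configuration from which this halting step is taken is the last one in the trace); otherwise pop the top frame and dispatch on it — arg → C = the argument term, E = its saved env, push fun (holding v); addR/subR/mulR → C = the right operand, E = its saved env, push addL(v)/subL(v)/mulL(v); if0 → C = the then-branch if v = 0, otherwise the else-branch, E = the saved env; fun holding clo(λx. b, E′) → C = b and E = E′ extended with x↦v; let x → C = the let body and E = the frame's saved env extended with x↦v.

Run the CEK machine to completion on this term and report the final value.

t=0: ⟨C=((4 + -2) + ((λq. -2) 0)); E=∅; K=∅⟩
t=1: ⟨C=(4 + -2); E=∅; K=[addR]⟩
t=2: ⟨C=4; E=∅; K=[addR :: addR]⟩
t=3: ⟨C=-2; E=∅; K=[addL(4) :: addR]⟩
t=4: ⟨C=((λq. -2) 0); E=∅; K=[addL(2)]⟩
t=5: ⟨C=(λq. -2); E=∅; K=[arg :: addL(2)]⟩
t=6: ⟨C=0; E=∅; K=[fun :: addL(2)]⟩
t=7: ⟨C=-2; E={q↦0}; K=[addL(2)]⟩
→ final value 0

Answer: 0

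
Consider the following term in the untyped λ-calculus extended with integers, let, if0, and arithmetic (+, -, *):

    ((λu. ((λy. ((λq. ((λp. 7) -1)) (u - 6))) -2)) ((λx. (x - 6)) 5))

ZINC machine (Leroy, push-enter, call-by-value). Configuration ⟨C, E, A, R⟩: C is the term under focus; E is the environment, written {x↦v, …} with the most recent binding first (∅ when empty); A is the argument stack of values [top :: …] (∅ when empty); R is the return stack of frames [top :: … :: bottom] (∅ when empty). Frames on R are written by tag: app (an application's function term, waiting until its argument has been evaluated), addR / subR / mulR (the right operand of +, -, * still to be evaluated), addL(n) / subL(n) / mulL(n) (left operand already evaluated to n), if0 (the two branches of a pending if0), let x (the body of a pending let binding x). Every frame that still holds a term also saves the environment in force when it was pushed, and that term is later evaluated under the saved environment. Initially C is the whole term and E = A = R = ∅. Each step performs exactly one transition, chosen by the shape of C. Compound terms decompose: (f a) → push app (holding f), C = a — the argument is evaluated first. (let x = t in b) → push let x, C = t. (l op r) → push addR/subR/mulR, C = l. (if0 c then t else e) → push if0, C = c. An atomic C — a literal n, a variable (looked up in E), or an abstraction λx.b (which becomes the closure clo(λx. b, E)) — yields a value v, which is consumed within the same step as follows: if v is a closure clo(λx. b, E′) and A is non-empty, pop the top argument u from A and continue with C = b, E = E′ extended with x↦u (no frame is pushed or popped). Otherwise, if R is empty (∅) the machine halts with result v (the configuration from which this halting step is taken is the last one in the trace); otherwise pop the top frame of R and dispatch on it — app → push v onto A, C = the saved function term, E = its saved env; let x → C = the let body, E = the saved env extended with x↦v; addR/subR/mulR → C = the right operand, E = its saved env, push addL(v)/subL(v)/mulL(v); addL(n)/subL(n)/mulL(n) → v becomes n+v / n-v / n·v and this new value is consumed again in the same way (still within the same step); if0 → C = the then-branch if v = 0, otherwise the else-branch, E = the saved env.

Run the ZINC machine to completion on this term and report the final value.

Answer: 7

Execution trace:
step 0: ⟨C=((λu. ((λy. ((λq. ((λp. 7) -1)) (u - 6))) -2)) ((λx. (x - 6)) 5)); E=∅; A=∅; R=∅⟩
step 1: ⟨C=((λx. (x - 6)) 5); E=∅; A=∅; R=[app]⟩
step 2: ⟨C=5; E=∅; A=∅; R=[app :: app]⟩
step 3: ⟨C=(λx. (x - 6)); E=∅; A=[5]; R=[app]⟩
step 4: ⟨C=(x - 6); E={x↦5}; A=∅; R=[app]⟩
step 5: ⟨C=x; E={x↦5}; A=∅; R=[subR :: app]⟩
step 6: ⟨C=6; E={x↦5}; A=∅; R=[subL(5) :: app]⟩
step 7: ⟨C=(λu. ((λy. ((λq. ((λp. 7) -1)) (u - 6))) -2)); E=∅; A=[-1]; R=∅⟩
step 8: ⟨C=((λy. ((λq. ((λp. 7) -1)) (u - 6))) -2); E={u↦-1}; A=∅; R=∅⟩
step 9: ⟨C=-2; E={u↦-1}; A=∅; R=[app]⟩
step 10: ⟨C=(λy. ((λq. ((λp. 7) -1)) (u - 6))); E={u↦-1}; A=[-2]; R=∅⟩
step 11: ⟨C=((λq. ((λp. 7) -1)) (u - 6)); E={y↦-2, u↦-1}; A=∅; R=∅⟩
step 12: ⟨C=(u - 6); E={y↦-2, u↦-1}; A=∅; R=[app]⟩
step 13: ⟨C=u; E={y↦-2, u↦-1}; A=∅; R=[subR :: app]⟩
step 14: ⟨C=6; E={y↦-2, u↦-1}; A=∅; R=[subL(-1) :: app]⟩
step 15: ⟨C=(λq. ((λp. 7) -1)); E={y↦-2, u↦-1}; A=[-7]; R=∅⟩
step 16: ⟨C=((λp. 7) -1); E={q↦-7, y↦-2, u↦-1}; A=∅; R=∅⟩
step 17: ⟨C=-1; E={q↦-7, y↦-2, u↦-1}; A=∅; R=[app]⟩
step 18: ⟨C=(λp. 7); E={q↦-7, y↦-2, u↦-1}; A=[-1]; R=∅⟩
step 19: ⟨C=7; E={p↦-1, q↦-7, y↦-2, u↦-1}; A=∅; R=∅⟩
→ final value 7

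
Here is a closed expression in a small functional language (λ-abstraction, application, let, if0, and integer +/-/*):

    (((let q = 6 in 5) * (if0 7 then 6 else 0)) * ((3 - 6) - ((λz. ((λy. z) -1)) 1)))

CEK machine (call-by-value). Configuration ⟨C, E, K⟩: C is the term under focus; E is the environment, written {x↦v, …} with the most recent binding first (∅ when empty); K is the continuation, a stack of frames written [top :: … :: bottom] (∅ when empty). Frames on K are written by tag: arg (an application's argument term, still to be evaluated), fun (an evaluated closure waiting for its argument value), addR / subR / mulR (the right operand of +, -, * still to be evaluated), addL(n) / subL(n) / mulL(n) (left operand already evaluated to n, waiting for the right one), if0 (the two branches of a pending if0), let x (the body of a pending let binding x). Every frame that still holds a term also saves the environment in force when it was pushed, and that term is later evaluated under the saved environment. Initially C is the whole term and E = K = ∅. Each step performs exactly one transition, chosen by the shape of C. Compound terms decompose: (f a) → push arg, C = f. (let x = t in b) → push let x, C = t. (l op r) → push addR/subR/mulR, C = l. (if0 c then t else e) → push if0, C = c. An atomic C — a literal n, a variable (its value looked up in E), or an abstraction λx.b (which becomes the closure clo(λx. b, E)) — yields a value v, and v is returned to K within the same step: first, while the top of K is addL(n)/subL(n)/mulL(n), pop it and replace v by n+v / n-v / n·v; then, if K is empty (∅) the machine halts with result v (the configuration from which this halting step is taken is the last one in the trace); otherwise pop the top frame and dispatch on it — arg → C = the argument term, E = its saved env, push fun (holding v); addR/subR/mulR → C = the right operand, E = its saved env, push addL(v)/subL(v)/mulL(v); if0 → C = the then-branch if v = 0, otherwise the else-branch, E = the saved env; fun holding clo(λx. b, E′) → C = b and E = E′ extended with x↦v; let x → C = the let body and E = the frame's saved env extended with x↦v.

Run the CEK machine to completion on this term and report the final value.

[0] <C=(((let q = 6 in 5) * (if0 7 then 6 else 0)) * ((3 - 6) - ((λz. ((λy. z) -1)) 1))), E=∅, K=∅>
[1] <C=((let q = 6 in 5) * (if0 7 then 6 else 0)), E=∅, K=[mulR]>
[2] <C=(let q = 6 in 5), E=∅, K=[mulR :: mulR]>
[3] <C=6, E=∅, K=[let q :: mulR :: mulR]>
[4] <C=5, E={q↦6}, K=[mulR :: mulR]>
[5] <C=(if0 7 then 6 else 0), E=∅, K=[mulL(5) :: mulR]>
[6] <C=7, E=∅, K=[if0 :: mulL(5) :: mulR]>
[7] <C=0, E=∅, K=[mulL(5) :: mulR]>
[8] <C=((3 - 6) - ((λz. ((λy. z) -1)) 1)), E=∅, K=[mulL(0)]>
[9] <C=(3 - 6), E=∅, K=[subR :: mulL(0)]>
[10] <C=3, E=∅, K=[subR :: subR :: mulL(0)]>
[11] <C=6, E=∅, K=[subL(3) :: subR :: mulL(0)]>
[12] <C=((λz. ((λy. z) -1)) 1), E=∅, K=[subL(-3) :: mulL(0)]>
[13] <C=(λz. ((λy. z) -1)), E=∅, K=[arg :: subL(-3) :: mulL(0)]>
[14] <C=1, E=∅, K=[fun :: subL(-3) :: mulL(0)]>
[15] <C=((λy. z) -1), E={z↦1}, K=[subL(-3) :: mulL(0)]>
[16] <C=(λy. z), E={z↦1}, K=[arg :: subL(-3) :: mulL(0)]>
[17] <C=-1, E={z↦1}, K=[fun :: subL(-3) :: mulL(0)]>
[18] <C=z, E={y↦-1, z↦1}, K=[subL(-3) :: mulL(0)]>
→ final value 0

Answer: 0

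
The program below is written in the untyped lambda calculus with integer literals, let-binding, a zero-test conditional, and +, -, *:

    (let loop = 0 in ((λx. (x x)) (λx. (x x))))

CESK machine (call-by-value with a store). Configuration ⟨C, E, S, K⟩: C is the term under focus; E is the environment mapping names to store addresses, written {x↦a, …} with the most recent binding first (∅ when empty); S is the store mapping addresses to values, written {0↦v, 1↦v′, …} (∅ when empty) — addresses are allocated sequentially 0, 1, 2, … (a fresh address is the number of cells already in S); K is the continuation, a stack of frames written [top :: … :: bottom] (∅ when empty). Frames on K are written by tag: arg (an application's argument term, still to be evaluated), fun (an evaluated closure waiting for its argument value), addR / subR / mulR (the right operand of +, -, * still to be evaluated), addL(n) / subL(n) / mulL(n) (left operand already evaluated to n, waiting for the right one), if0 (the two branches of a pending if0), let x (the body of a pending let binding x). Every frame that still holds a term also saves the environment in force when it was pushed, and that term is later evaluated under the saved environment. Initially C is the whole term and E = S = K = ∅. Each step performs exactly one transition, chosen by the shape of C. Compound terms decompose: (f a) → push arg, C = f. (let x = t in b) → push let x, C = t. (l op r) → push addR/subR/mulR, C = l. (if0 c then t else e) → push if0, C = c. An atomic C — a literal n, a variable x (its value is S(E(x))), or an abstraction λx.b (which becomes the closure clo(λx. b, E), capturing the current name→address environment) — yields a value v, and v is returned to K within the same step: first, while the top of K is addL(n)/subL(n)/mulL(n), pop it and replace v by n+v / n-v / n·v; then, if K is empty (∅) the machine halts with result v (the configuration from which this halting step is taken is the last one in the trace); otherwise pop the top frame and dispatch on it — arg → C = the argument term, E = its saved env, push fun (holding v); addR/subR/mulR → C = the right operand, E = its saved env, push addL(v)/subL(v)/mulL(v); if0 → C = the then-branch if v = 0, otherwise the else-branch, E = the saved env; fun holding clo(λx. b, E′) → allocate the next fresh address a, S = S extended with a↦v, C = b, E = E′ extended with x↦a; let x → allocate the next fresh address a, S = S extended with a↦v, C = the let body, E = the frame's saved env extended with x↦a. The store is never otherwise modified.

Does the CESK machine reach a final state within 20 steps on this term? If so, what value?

Answer: DIVERGES (no final state within 20 steps)

Derivation:
step 0: ⟨C=(let loop = 0 in ((λx. (x x)) (λx. (x x)))); E=∅; S=∅; K=∅⟩
step 1: ⟨C=0; E=∅; S=∅; K=[let loop]⟩
step 2: ⟨C=((λx. (x x)) (λx. (x x))); E={loop↦0}; S={0↦0}; K=∅⟩
step 3: ⟨C=(λx. (x x)); E={loop↦0}; S={0↦0}; K=[arg]⟩
step 4: ⟨C=(λx. (x x)); E={loop↦0}; S={0↦0}; K=[fun]⟩
step 5: ⟨C=(x x); E={x↦1, loop↦0}; S={0↦0, 1↦clo(λx. (x x), {loop↦0})}; K=∅⟩
step 6: ⟨C=x; E={x↦1, loop↦0}; S={0↦0, 1↦clo(λx. (x x), {loop↦0})}; K=[arg]⟩
step 7: ⟨C=x; E={x↦1, loop↦0}; S={0↦0, 1↦clo(λx. (x x), {loop↦0})}; K=[fun]⟩
step 8: ⟨C=(x x); E={x↦2, loop↦0}; S={0↦0, 1↦clo(λx. (x x), {loop↦0}), 2↦clo(λx. (x x), {loop↦0})}; K=∅⟩
step 9: ⟨C=x; E={x↦2, loop↦0}; S={0↦0, 1↦clo(λx. (x x), {loop↦0}), 2↦clo(λx. (x x), {loop↦0})}; K=[arg]⟩
step 10: ⟨C=x; E={x↦2, loop↦0}; S={0↦0, 1↦clo(λx. (x x), {loop↦0}), 2↦clo(λx. (x x), {loop↦0})}; K=[fun]⟩
step 11: ⟨C=(x x); E={x↦3, loop↦0}; S={0↦0, 1↦clo(λx. (x x), {loop↦0}), 2↦clo(λx. (x x), {loop↦0}), 3↦clo(λx. (x x), {loop↦0})}; K=∅⟩
step 12: ⟨C=x; E={x↦3, loop↦0}; S={0↦0, 1↦clo(λx. (x x), {loop↦0}), 2↦clo(λx. (x x), {loop↦0}), 3↦clo(λx. (x x), {loop↦0})}; K=[arg]⟩
step 13: ⟨C=x; E={x↦3, loop↦0}; S={0↦0, 1↦clo(λx. (x x), {loop↦0}), 2↦clo(λx. (x x), {loop↦0}), 3↦clo(λx. (x x), {loop↦0})}; K=[fun]⟩
step 14: ⟨C=(x x); E={x↦4, loop↦0}; S={0↦0, 1↦clo(λx. (x x), {loop↦0}), 2↦clo(λx. (x x), {loop↦0}), 3↦clo(λx. (x x), {loop↦0}), 4↦clo(λx. (x x), {loop↦0})}; K=∅⟩
step 15: ⟨C=x; E={x↦4, loop↦0}; S={0↦0, 1↦clo(λx. (x x), {loop↦0}), 2↦clo(λx. (x x), {loop↦0}), 3↦clo(λx. (x x), {loop↦0}), 4↦clo(λx. (x x), {loop↦0})}; K=[arg]⟩
step 16: ⟨C=x; E={x↦4, loop↦0}; S={0↦0, 1↦clo(λx. (x x), {loop↦0}), 2↦clo(λx. (x x), {loop↦0}), 3↦clo(λx. (x x), {loop↦0}), 4↦clo(λx. (x x), {loop↦0})}; K=[fun]⟩
step 17: ⟨C=(x x); E={x↦5, loop↦0}; S={0↦0, 1↦clo(λx. (x x), {loop↦0}), 2↦clo(λx. (x x), {loop↦0}), 3↦clo(λx. (x x), {loop↦0}), 4↦clo(λx. (x x), {loop↦0}), 5↦clo(λx. (x x), {loop↦0})}; K=∅⟩
step 18: ⟨C=x; E={x↦5, loop↦0}; S={0↦0, 1↦clo(λx. (x x), {loop↦0}), 2↦clo(λx. (x x), {loop↦0}), 3↦clo(λx. (x x), {loop↦0}), 4↦clo(λx. (x x), {loop↦0}), 5↦clo(λx. (x x), {loop↦0})}; K=[arg]⟩
step 19: ⟨C=x; E={x↦5, loop↦0}; S={0↦0, 1↦clo(λx. (x x), {loop↦0}), 2↦clo(λx. (x x), {loop↦0}), 3↦clo(λx. (x x), {loop↦0}), 4↦clo(λx. (x x), {loop↦0}), 5↦clo(λx. (x x), {loop↦0})}; K=[fun]⟩
step 20: ⟨C=(x x); E={x↦6, loop↦0}; S={0↦0, 1↦clo(λx. (x x), {loop↦0}), 2↦clo(λx. (x x), {loop↦0}), 3↦clo(λx. (x x), {loop↦0}), 4↦clo(λx. (x x), {loop↦0}), 5↦clo(λx. (x x), {loop↦0}), 6↦clo(λx. (x x), {loop↦0})}; K=∅⟩
→ 20 transitions taken and the configuration is still not final: no result within 20 steps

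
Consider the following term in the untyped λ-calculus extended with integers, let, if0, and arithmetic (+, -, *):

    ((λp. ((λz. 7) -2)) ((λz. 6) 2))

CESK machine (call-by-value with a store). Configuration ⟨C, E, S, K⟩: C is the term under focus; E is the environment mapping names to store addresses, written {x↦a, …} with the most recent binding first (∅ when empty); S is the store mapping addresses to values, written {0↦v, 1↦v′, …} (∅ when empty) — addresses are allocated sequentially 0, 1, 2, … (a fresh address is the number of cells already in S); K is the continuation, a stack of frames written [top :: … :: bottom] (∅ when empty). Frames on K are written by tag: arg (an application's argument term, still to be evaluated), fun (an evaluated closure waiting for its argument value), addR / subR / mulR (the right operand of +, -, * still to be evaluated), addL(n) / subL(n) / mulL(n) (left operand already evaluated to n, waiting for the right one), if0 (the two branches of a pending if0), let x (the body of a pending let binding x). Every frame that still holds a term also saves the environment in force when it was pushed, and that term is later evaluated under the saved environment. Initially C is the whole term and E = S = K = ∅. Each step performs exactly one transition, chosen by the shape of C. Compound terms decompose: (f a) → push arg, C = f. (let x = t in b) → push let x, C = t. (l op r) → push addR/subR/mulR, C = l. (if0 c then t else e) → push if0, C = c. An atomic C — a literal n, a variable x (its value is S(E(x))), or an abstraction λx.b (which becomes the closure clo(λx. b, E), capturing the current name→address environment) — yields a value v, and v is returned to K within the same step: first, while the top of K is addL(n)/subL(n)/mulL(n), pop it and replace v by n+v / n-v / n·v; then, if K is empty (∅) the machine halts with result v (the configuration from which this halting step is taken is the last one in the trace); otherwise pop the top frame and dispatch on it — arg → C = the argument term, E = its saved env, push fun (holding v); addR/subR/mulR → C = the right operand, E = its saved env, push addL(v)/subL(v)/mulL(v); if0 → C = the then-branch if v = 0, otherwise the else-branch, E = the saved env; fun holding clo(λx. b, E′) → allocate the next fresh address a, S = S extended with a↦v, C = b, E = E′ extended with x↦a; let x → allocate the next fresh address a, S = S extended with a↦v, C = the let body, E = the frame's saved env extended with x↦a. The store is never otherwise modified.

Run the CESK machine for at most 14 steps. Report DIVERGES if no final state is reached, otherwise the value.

Answer: 7

Execution trace:
[0] <C=((λp. ((λz. 7) -2)) ((λz. 6) 2)), E=∅, S=∅, K=∅>
[1] <C=(λp. ((λz. 7) -2)), E=∅, S=∅, K=[arg]>
[2] <C=((λz. 6) 2), E=∅, S=∅, K=[fun]>
[3] <C=(λz. 6), E=∅, S=∅, K=[arg :: fun]>
[4] <C=2, E=∅, S=∅, K=[fun :: fun]>
[5] <C=6, E={z↦0}, S={0↦2}, K=[fun]>
[6] <C=((λz. 7) -2), E={p↦1}, S={0↦2, 1↦6}, K=∅>
[7] <C=(λz. 7), E={p↦1}, S={0↦2, 1↦6}, K=[arg]>
[8] <C=-2, E={p↦1}, S={0↦2, 1↦6}, K=[fun]>
[9] <C=7, E={z↦2, p↦1}, S={0↦2, 1↦6, 2↦-2}, K=∅>
→ final value 7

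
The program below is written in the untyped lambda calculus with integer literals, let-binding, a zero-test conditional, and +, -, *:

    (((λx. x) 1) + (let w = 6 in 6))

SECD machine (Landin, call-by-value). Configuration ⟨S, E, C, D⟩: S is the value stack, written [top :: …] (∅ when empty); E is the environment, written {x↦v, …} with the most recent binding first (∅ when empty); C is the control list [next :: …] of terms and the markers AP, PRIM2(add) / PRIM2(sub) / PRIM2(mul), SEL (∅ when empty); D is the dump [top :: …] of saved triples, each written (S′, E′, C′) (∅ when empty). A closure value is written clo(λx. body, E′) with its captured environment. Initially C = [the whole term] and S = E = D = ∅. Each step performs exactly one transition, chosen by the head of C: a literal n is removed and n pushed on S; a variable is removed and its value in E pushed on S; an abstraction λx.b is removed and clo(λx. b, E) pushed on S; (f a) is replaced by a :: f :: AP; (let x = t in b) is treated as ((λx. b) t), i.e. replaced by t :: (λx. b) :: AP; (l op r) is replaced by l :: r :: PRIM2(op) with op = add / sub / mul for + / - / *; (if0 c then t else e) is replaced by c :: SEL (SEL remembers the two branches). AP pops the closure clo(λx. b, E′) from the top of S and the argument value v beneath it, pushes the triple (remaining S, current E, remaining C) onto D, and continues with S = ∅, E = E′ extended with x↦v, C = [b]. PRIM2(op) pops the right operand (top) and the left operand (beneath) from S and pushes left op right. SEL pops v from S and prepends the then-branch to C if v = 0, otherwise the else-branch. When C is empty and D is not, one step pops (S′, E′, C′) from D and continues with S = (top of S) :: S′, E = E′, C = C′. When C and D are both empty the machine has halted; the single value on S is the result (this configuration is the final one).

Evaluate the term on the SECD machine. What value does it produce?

step 0: [S=∅ | E=∅ | C=[(((λx. x) 1) + (let w = 6 in 6))] | D=∅]
step 1: [S=∅ | E=∅ | C=[((λx. x) 1) :: (let w = 6 in 6) :: PRIM2(add)] | D=∅]
step 2: [S=∅ | E=∅ | C=[1 :: (λx. x) :: AP :: (let w = 6 in 6) :: PRIM2(add)] | D=∅]
step 3: [S=[1] | E=∅ | C=[(λx. x) :: AP :: (let w = 6 in 6) :: PRIM2(add)] | D=∅]
step 4: [S=[clo(λx. x, ∅) :: 1] | E=∅ | C=[AP :: (let w = 6 in 6) :: PRIM2(add)] | D=∅]
step 5: [S=∅ | E={x↦1} | C=[x] | D=[(∅, ∅, [(let w = 6 in 6) :: PRIM2(add)])]]
step 6: [S=[1] | E={x↦1} | C=∅ | D=[(∅, ∅, [(let w = 6 in 6) :: PRIM2(add)])]]
step 7: [S=[1] | E=∅ | C=[(let w = 6 in 6) :: PRIM2(add)] | D=∅]
step 8: [S=[1] | E=∅ | C=[6 :: (λw. 6) :: AP :: PRIM2(add)] | D=∅]
step 9: [S=[6 :: 1] | E=∅ | C=[(λw. 6) :: AP :: PRIM2(add)] | D=∅]
step 10: [S=[clo(λw. 6, ∅) :: 6 :: 1] | E=∅ | C=[AP :: PRIM2(add)] | D=∅]
step 11: [S=∅ | E={w↦6} | C=[6] | D=[([1], ∅, [PRIM2(add)])]]
step 12: [S=[6] | E={w↦6} | C=∅ | D=[([1], ∅, [PRIM2(add)])]]
step 13: [S=[6 :: 1] | E=∅ | C=[PRIM2(add)] | D=∅]
step 14: [S=[7] | E=∅ | C=∅ | D=∅]
→ final value 7

Answer: 7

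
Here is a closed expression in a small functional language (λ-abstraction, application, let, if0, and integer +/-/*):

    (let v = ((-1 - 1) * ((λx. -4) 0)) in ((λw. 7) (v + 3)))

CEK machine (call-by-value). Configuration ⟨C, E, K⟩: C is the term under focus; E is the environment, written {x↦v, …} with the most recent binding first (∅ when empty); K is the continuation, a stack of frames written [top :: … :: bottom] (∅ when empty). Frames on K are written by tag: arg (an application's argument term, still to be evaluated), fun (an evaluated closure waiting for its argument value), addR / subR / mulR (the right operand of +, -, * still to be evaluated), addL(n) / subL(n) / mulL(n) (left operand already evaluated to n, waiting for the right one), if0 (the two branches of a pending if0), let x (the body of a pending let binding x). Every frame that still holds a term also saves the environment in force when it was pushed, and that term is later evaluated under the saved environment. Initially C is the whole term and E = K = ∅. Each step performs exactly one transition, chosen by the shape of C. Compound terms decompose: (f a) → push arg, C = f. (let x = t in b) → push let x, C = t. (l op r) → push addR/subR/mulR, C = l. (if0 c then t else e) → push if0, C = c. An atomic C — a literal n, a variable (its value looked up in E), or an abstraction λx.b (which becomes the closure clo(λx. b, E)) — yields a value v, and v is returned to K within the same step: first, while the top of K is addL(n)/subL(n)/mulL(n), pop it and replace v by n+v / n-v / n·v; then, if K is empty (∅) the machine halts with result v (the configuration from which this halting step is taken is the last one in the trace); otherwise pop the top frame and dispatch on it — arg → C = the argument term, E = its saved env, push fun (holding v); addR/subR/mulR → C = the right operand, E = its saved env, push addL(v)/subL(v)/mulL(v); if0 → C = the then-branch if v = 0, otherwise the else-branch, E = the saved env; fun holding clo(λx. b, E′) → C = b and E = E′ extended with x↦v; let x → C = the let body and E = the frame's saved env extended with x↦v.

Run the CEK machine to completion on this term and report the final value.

Answer: 7

Derivation:
step 0: <C=(let v = ((-1 - 1) * ((λx. -4) 0)) in ((λw. 7) (v + 3))), E=∅, K=∅>
step 1: <C=((-1 - 1) * ((λx. -4) 0)), E=∅, K=[let v]>
step 2: <C=(-1 - 1), E=∅, K=[mulR :: let v]>
step 3: <C=-1, E=∅, K=[subR :: mulR :: let v]>
step 4: <C=1, E=∅, K=[subL(-1) :: mulR :: let v]>
step 5: <C=((λx. -4) 0), E=∅, K=[mulL(-2) :: let v]>
step 6: <C=(λx. -4), E=∅, K=[arg :: mulL(-2) :: let v]>
step 7: <C=0, E=∅, K=[fun :: mulL(-2) :: let v]>
step 8: <C=-4, E={x↦0}, K=[mulL(-2) :: let v]>
step 9: <C=((λw. 7) (v + 3)), E={v↦8}, K=∅>
step 10: <C=(λw. 7), E={v↦8}, K=[arg]>
step 11: <C=(v + 3), E={v↦8}, K=[fun]>
step 12: <C=v, E={v↦8}, K=[addR :: fun]>
step 13: <C=3, E={v↦8}, K=[addL(8) :: fun]>
step 14: <C=7, E={w↦11, v↦8}, K=∅>
→ final value 7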